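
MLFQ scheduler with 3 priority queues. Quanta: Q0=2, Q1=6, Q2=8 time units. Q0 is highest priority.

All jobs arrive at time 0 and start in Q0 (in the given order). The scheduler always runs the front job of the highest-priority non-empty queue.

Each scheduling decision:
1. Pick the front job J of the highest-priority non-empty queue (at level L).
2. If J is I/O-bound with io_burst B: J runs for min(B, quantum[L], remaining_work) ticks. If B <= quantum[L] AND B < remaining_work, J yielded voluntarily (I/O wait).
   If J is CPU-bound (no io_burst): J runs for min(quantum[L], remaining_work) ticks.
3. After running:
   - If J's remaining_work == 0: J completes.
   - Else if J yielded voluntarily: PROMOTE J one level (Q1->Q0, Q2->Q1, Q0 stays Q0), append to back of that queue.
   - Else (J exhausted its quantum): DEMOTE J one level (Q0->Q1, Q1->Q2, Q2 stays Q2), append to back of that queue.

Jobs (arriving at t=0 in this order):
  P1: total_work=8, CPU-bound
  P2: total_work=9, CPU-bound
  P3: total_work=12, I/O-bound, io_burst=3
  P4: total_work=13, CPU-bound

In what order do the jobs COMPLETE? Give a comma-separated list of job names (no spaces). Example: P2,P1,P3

t=0-2: P1@Q0 runs 2, rem=6, quantum used, demote→Q1. Q0=[P2,P3,P4] Q1=[P1] Q2=[]
t=2-4: P2@Q0 runs 2, rem=7, quantum used, demote→Q1. Q0=[P3,P4] Q1=[P1,P2] Q2=[]
t=4-6: P3@Q0 runs 2, rem=10, quantum used, demote→Q1. Q0=[P4] Q1=[P1,P2,P3] Q2=[]
t=6-8: P4@Q0 runs 2, rem=11, quantum used, demote→Q1. Q0=[] Q1=[P1,P2,P3,P4] Q2=[]
t=8-14: P1@Q1 runs 6, rem=0, completes. Q0=[] Q1=[P2,P3,P4] Q2=[]
t=14-20: P2@Q1 runs 6, rem=1, quantum used, demote→Q2. Q0=[] Q1=[P3,P4] Q2=[P2]
t=20-23: P3@Q1 runs 3, rem=7, I/O yield, promote→Q0. Q0=[P3] Q1=[P4] Q2=[P2]
t=23-25: P3@Q0 runs 2, rem=5, quantum used, demote→Q1. Q0=[] Q1=[P4,P3] Q2=[P2]
t=25-31: P4@Q1 runs 6, rem=5, quantum used, demote→Q2. Q0=[] Q1=[P3] Q2=[P2,P4]
t=31-34: P3@Q1 runs 3, rem=2, I/O yield, promote→Q0. Q0=[P3] Q1=[] Q2=[P2,P4]
t=34-36: P3@Q0 runs 2, rem=0, completes. Q0=[] Q1=[] Q2=[P2,P4]
t=36-37: P2@Q2 runs 1, rem=0, completes. Q0=[] Q1=[] Q2=[P4]
t=37-42: P4@Q2 runs 5, rem=0, completes. Q0=[] Q1=[] Q2=[]

Answer: P1,P3,P2,P4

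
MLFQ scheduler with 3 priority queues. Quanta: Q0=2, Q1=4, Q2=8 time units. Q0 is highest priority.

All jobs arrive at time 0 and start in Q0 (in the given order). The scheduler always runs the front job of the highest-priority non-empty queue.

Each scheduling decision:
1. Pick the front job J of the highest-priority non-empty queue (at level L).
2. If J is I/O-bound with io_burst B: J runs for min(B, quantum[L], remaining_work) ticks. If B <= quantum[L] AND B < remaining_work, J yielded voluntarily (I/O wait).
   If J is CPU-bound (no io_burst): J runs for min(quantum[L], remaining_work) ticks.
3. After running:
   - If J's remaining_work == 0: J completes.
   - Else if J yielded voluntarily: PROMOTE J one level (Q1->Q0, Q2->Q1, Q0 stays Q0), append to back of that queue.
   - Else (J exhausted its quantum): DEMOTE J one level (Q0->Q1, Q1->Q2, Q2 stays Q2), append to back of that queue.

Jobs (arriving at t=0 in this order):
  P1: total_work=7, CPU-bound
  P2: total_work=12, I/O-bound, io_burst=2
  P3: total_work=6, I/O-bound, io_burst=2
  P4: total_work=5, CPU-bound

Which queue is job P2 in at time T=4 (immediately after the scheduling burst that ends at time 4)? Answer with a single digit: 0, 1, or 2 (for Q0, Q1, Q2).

Answer: 0

Derivation:
t=0-2: P1@Q0 runs 2, rem=5, quantum used, demote→Q1. Q0=[P2,P3,P4] Q1=[P1] Q2=[]
t=2-4: P2@Q0 runs 2, rem=10, I/O yield, promote→Q0. Q0=[P3,P4,P2] Q1=[P1] Q2=[]
t=4-6: P3@Q0 runs 2, rem=4, I/O yield, promote→Q0. Q0=[P4,P2,P3] Q1=[P1] Q2=[]
t=6-8: P4@Q0 runs 2, rem=3, quantum used, demote→Q1. Q0=[P2,P3] Q1=[P1,P4] Q2=[]
t=8-10: P2@Q0 runs 2, rem=8, I/O yield, promote→Q0. Q0=[P3,P2] Q1=[P1,P4] Q2=[]
t=10-12: P3@Q0 runs 2, rem=2, I/O yield, promote→Q0. Q0=[P2,P3] Q1=[P1,P4] Q2=[]
t=12-14: P2@Q0 runs 2, rem=6, I/O yield, promote→Q0. Q0=[P3,P2] Q1=[P1,P4] Q2=[]
t=14-16: P3@Q0 runs 2, rem=0, completes. Q0=[P2] Q1=[P1,P4] Q2=[]
t=16-18: P2@Q0 runs 2, rem=4, I/O yield, promote→Q0. Q0=[P2] Q1=[P1,P4] Q2=[]
t=18-20: P2@Q0 runs 2, rem=2, I/O yield, promote→Q0. Q0=[P2] Q1=[P1,P4] Q2=[]
t=20-22: P2@Q0 runs 2, rem=0, completes. Q0=[] Q1=[P1,P4] Q2=[]
t=22-26: P1@Q1 runs 4, rem=1, quantum used, demote→Q2. Q0=[] Q1=[P4] Q2=[P1]
t=26-29: P4@Q1 runs 3, rem=0, completes. Q0=[] Q1=[] Q2=[P1]
t=29-30: P1@Q2 runs 1, rem=0, completes. Q0=[] Q1=[] Q2=[]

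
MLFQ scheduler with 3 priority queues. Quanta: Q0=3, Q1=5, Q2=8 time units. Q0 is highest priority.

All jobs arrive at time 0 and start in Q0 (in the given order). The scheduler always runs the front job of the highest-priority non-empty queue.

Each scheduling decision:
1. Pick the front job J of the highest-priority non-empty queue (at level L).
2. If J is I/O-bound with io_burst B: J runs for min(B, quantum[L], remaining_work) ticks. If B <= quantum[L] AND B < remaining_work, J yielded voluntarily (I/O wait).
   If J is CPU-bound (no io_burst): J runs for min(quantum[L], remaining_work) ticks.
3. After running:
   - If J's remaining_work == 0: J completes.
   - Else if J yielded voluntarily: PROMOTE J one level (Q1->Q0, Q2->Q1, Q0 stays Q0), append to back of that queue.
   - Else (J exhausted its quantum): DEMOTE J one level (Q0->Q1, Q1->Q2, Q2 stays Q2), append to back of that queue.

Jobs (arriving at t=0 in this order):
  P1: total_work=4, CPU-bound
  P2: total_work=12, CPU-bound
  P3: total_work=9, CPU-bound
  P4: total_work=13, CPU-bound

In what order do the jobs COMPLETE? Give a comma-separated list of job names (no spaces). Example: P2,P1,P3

Answer: P1,P2,P3,P4

Derivation:
t=0-3: P1@Q0 runs 3, rem=1, quantum used, demote→Q1. Q0=[P2,P3,P4] Q1=[P1] Q2=[]
t=3-6: P2@Q0 runs 3, rem=9, quantum used, demote→Q1. Q0=[P3,P4] Q1=[P1,P2] Q2=[]
t=6-9: P3@Q0 runs 3, rem=6, quantum used, demote→Q1. Q0=[P4] Q1=[P1,P2,P3] Q2=[]
t=9-12: P4@Q0 runs 3, rem=10, quantum used, demote→Q1. Q0=[] Q1=[P1,P2,P3,P4] Q2=[]
t=12-13: P1@Q1 runs 1, rem=0, completes. Q0=[] Q1=[P2,P3,P4] Q2=[]
t=13-18: P2@Q1 runs 5, rem=4, quantum used, demote→Q2. Q0=[] Q1=[P3,P4] Q2=[P2]
t=18-23: P3@Q1 runs 5, rem=1, quantum used, demote→Q2. Q0=[] Q1=[P4] Q2=[P2,P3]
t=23-28: P4@Q1 runs 5, rem=5, quantum used, demote→Q2. Q0=[] Q1=[] Q2=[P2,P3,P4]
t=28-32: P2@Q2 runs 4, rem=0, completes. Q0=[] Q1=[] Q2=[P3,P4]
t=32-33: P3@Q2 runs 1, rem=0, completes. Q0=[] Q1=[] Q2=[P4]
t=33-38: P4@Q2 runs 5, rem=0, completes. Q0=[] Q1=[] Q2=[]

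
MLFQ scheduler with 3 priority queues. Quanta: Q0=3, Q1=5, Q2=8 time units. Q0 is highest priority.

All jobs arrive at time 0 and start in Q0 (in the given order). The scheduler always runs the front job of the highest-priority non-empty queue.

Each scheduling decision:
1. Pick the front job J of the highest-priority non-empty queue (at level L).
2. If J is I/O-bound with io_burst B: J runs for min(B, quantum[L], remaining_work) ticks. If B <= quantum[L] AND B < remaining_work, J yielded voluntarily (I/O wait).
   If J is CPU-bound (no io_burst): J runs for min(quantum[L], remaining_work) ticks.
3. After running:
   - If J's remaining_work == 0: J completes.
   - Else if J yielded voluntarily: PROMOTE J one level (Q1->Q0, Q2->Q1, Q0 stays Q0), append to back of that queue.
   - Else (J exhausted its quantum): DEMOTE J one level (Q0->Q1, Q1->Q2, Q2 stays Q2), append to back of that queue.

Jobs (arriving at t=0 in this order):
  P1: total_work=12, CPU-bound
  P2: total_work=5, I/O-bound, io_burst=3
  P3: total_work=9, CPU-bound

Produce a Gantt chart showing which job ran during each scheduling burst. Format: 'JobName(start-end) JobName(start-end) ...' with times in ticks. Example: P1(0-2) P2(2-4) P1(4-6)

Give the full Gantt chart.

Answer: P1(0-3) P2(3-6) P3(6-9) P2(9-11) P1(11-16) P3(16-21) P1(21-25) P3(25-26)

Derivation:
t=0-3: P1@Q0 runs 3, rem=9, quantum used, demote→Q1. Q0=[P2,P3] Q1=[P1] Q2=[]
t=3-6: P2@Q0 runs 3, rem=2, I/O yield, promote→Q0. Q0=[P3,P2] Q1=[P1] Q2=[]
t=6-9: P3@Q0 runs 3, rem=6, quantum used, demote→Q1. Q0=[P2] Q1=[P1,P3] Q2=[]
t=9-11: P2@Q0 runs 2, rem=0, completes. Q0=[] Q1=[P1,P3] Q2=[]
t=11-16: P1@Q1 runs 5, rem=4, quantum used, demote→Q2. Q0=[] Q1=[P3] Q2=[P1]
t=16-21: P3@Q1 runs 5, rem=1, quantum used, demote→Q2. Q0=[] Q1=[] Q2=[P1,P3]
t=21-25: P1@Q2 runs 4, rem=0, completes. Q0=[] Q1=[] Q2=[P3]
t=25-26: P3@Q2 runs 1, rem=0, completes. Q0=[] Q1=[] Q2=[]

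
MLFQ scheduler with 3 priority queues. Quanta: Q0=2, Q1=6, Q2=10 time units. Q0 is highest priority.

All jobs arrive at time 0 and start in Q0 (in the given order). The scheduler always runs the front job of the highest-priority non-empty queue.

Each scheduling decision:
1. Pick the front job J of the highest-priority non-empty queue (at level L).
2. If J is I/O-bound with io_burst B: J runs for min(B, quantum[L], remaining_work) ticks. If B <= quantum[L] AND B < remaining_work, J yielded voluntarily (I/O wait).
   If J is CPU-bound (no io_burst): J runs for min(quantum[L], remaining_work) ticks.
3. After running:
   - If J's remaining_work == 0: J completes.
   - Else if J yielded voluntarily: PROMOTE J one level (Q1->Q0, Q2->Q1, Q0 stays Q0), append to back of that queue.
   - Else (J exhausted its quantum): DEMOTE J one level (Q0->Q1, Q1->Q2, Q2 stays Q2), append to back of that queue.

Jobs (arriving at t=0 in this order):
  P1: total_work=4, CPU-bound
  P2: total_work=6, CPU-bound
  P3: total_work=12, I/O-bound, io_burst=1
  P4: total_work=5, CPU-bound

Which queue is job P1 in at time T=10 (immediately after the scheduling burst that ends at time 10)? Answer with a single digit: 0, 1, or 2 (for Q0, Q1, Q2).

t=0-2: P1@Q0 runs 2, rem=2, quantum used, demote→Q1. Q0=[P2,P3,P4] Q1=[P1] Q2=[]
t=2-4: P2@Q0 runs 2, rem=4, quantum used, demote→Q1. Q0=[P3,P4] Q1=[P1,P2] Q2=[]
t=4-5: P3@Q0 runs 1, rem=11, I/O yield, promote→Q0. Q0=[P4,P3] Q1=[P1,P2] Q2=[]
t=5-7: P4@Q0 runs 2, rem=3, quantum used, demote→Q1. Q0=[P3] Q1=[P1,P2,P4] Q2=[]
t=7-8: P3@Q0 runs 1, rem=10, I/O yield, promote→Q0. Q0=[P3] Q1=[P1,P2,P4] Q2=[]
t=8-9: P3@Q0 runs 1, rem=9, I/O yield, promote→Q0. Q0=[P3] Q1=[P1,P2,P4] Q2=[]
t=9-10: P3@Q0 runs 1, rem=8, I/O yield, promote→Q0. Q0=[P3] Q1=[P1,P2,P4] Q2=[]
t=10-11: P3@Q0 runs 1, rem=7, I/O yield, promote→Q0. Q0=[P3] Q1=[P1,P2,P4] Q2=[]
t=11-12: P3@Q0 runs 1, rem=6, I/O yield, promote→Q0. Q0=[P3] Q1=[P1,P2,P4] Q2=[]
t=12-13: P3@Q0 runs 1, rem=5, I/O yield, promote→Q0. Q0=[P3] Q1=[P1,P2,P4] Q2=[]
t=13-14: P3@Q0 runs 1, rem=4, I/O yield, promote→Q0. Q0=[P3] Q1=[P1,P2,P4] Q2=[]
t=14-15: P3@Q0 runs 1, rem=3, I/O yield, promote→Q0. Q0=[P3] Q1=[P1,P2,P4] Q2=[]
t=15-16: P3@Q0 runs 1, rem=2, I/O yield, promote→Q0. Q0=[P3] Q1=[P1,P2,P4] Q2=[]
t=16-17: P3@Q0 runs 1, rem=1, I/O yield, promote→Q0. Q0=[P3] Q1=[P1,P2,P4] Q2=[]
t=17-18: P3@Q0 runs 1, rem=0, completes. Q0=[] Q1=[P1,P2,P4] Q2=[]
t=18-20: P1@Q1 runs 2, rem=0, completes. Q0=[] Q1=[P2,P4] Q2=[]
t=20-24: P2@Q1 runs 4, rem=0, completes. Q0=[] Q1=[P4] Q2=[]
t=24-27: P4@Q1 runs 3, rem=0, completes. Q0=[] Q1=[] Q2=[]

Answer: 1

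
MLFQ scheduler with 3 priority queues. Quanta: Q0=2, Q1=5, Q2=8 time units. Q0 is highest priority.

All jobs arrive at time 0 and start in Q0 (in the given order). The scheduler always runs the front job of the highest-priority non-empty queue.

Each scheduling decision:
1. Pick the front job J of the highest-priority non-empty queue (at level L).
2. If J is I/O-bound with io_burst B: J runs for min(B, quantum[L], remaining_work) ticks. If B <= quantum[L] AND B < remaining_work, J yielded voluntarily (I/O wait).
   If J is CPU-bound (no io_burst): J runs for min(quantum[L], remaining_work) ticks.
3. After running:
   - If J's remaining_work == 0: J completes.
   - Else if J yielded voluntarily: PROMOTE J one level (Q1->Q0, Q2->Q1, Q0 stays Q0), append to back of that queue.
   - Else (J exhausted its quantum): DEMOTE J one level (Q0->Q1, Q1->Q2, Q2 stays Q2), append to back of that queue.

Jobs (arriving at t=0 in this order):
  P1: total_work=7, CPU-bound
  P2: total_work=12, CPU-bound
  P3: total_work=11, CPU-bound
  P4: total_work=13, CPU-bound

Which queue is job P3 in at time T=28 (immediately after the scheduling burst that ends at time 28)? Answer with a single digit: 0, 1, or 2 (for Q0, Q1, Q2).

t=0-2: P1@Q0 runs 2, rem=5, quantum used, demote→Q1. Q0=[P2,P3,P4] Q1=[P1] Q2=[]
t=2-4: P2@Q0 runs 2, rem=10, quantum used, demote→Q1. Q0=[P3,P4] Q1=[P1,P2] Q2=[]
t=4-6: P3@Q0 runs 2, rem=9, quantum used, demote→Q1. Q0=[P4] Q1=[P1,P2,P3] Q2=[]
t=6-8: P4@Q0 runs 2, rem=11, quantum used, demote→Q1. Q0=[] Q1=[P1,P2,P3,P4] Q2=[]
t=8-13: P1@Q1 runs 5, rem=0, completes. Q0=[] Q1=[P2,P3,P4] Q2=[]
t=13-18: P2@Q1 runs 5, rem=5, quantum used, demote→Q2. Q0=[] Q1=[P3,P4] Q2=[P2]
t=18-23: P3@Q1 runs 5, rem=4, quantum used, demote→Q2. Q0=[] Q1=[P4] Q2=[P2,P3]
t=23-28: P4@Q1 runs 5, rem=6, quantum used, demote→Q2. Q0=[] Q1=[] Q2=[P2,P3,P4]
t=28-33: P2@Q2 runs 5, rem=0, completes. Q0=[] Q1=[] Q2=[P3,P4]
t=33-37: P3@Q2 runs 4, rem=0, completes. Q0=[] Q1=[] Q2=[P4]
t=37-43: P4@Q2 runs 6, rem=0, completes. Q0=[] Q1=[] Q2=[]

Answer: 2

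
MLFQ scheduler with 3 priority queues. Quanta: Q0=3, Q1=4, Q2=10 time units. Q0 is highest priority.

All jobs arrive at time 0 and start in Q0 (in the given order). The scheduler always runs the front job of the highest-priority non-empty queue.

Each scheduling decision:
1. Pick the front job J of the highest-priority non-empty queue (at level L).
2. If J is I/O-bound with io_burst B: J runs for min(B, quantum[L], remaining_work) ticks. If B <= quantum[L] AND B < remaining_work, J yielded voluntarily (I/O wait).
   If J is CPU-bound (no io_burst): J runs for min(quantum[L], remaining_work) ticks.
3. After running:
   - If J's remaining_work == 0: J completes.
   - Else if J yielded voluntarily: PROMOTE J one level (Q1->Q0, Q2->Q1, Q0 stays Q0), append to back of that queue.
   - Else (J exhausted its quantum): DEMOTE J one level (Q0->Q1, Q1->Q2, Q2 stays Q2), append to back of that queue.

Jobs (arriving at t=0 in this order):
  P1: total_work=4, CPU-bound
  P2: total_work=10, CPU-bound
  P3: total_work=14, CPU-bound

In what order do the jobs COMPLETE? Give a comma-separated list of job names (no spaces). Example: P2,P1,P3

Answer: P1,P2,P3

Derivation:
t=0-3: P1@Q0 runs 3, rem=1, quantum used, demote→Q1. Q0=[P2,P3] Q1=[P1] Q2=[]
t=3-6: P2@Q0 runs 3, rem=7, quantum used, demote→Q1. Q0=[P3] Q1=[P1,P2] Q2=[]
t=6-9: P3@Q0 runs 3, rem=11, quantum used, demote→Q1. Q0=[] Q1=[P1,P2,P3] Q2=[]
t=9-10: P1@Q1 runs 1, rem=0, completes. Q0=[] Q1=[P2,P3] Q2=[]
t=10-14: P2@Q1 runs 4, rem=3, quantum used, demote→Q2. Q0=[] Q1=[P3] Q2=[P2]
t=14-18: P3@Q1 runs 4, rem=7, quantum used, demote→Q2. Q0=[] Q1=[] Q2=[P2,P3]
t=18-21: P2@Q2 runs 3, rem=0, completes. Q0=[] Q1=[] Q2=[P3]
t=21-28: P3@Q2 runs 7, rem=0, completes. Q0=[] Q1=[] Q2=[]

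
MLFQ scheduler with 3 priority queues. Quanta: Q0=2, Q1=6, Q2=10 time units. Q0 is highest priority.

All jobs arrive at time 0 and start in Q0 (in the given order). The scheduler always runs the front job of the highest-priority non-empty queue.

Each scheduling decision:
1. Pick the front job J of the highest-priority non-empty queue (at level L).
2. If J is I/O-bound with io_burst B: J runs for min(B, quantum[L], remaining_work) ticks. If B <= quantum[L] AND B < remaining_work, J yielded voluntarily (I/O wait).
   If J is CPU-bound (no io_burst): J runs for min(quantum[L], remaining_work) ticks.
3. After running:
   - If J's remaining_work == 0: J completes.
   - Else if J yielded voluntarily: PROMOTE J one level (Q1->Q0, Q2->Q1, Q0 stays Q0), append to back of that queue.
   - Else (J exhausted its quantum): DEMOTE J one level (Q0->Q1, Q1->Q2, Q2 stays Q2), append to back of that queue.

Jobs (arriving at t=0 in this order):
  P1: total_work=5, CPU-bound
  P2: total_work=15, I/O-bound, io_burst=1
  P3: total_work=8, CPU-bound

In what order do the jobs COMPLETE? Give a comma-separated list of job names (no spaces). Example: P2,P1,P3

Answer: P2,P1,P3

Derivation:
t=0-2: P1@Q0 runs 2, rem=3, quantum used, demote→Q1. Q0=[P2,P3] Q1=[P1] Q2=[]
t=2-3: P2@Q0 runs 1, rem=14, I/O yield, promote→Q0. Q0=[P3,P2] Q1=[P1] Q2=[]
t=3-5: P3@Q0 runs 2, rem=6, quantum used, demote→Q1. Q0=[P2] Q1=[P1,P3] Q2=[]
t=5-6: P2@Q0 runs 1, rem=13, I/O yield, promote→Q0. Q0=[P2] Q1=[P1,P3] Q2=[]
t=6-7: P2@Q0 runs 1, rem=12, I/O yield, promote→Q0. Q0=[P2] Q1=[P1,P3] Q2=[]
t=7-8: P2@Q0 runs 1, rem=11, I/O yield, promote→Q0. Q0=[P2] Q1=[P1,P3] Q2=[]
t=8-9: P2@Q0 runs 1, rem=10, I/O yield, promote→Q0. Q0=[P2] Q1=[P1,P3] Q2=[]
t=9-10: P2@Q0 runs 1, rem=9, I/O yield, promote→Q0. Q0=[P2] Q1=[P1,P3] Q2=[]
t=10-11: P2@Q0 runs 1, rem=8, I/O yield, promote→Q0. Q0=[P2] Q1=[P1,P3] Q2=[]
t=11-12: P2@Q0 runs 1, rem=7, I/O yield, promote→Q0. Q0=[P2] Q1=[P1,P3] Q2=[]
t=12-13: P2@Q0 runs 1, rem=6, I/O yield, promote→Q0. Q0=[P2] Q1=[P1,P3] Q2=[]
t=13-14: P2@Q0 runs 1, rem=5, I/O yield, promote→Q0. Q0=[P2] Q1=[P1,P3] Q2=[]
t=14-15: P2@Q0 runs 1, rem=4, I/O yield, promote→Q0. Q0=[P2] Q1=[P1,P3] Q2=[]
t=15-16: P2@Q0 runs 1, rem=3, I/O yield, promote→Q0. Q0=[P2] Q1=[P1,P3] Q2=[]
t=16-17: P2@Q0 runs 1, rem=2, I/O yield, promote→Q0. Q0=[P2] Q1=[P1,P3] Q2=[]
t=17-18: P2@Q0 runs 1, rem=1, I/O yield, promote→Q0. Q0=[P2] Q1=[P1,P3] Q2=[]
t=18-19: P2@Q0 runs 1, rem=0, completes. Q0=[] Q1=[P1,P3] Q2=[]
t=19-22: P1@Q1 runs 3, rem=0, completes. Q0=[] Q1=[P3] Q2=[]
t=22-28: P3@Q1 runs 6, rem=0, completes. Q0=[] Q1=[] Q2=[]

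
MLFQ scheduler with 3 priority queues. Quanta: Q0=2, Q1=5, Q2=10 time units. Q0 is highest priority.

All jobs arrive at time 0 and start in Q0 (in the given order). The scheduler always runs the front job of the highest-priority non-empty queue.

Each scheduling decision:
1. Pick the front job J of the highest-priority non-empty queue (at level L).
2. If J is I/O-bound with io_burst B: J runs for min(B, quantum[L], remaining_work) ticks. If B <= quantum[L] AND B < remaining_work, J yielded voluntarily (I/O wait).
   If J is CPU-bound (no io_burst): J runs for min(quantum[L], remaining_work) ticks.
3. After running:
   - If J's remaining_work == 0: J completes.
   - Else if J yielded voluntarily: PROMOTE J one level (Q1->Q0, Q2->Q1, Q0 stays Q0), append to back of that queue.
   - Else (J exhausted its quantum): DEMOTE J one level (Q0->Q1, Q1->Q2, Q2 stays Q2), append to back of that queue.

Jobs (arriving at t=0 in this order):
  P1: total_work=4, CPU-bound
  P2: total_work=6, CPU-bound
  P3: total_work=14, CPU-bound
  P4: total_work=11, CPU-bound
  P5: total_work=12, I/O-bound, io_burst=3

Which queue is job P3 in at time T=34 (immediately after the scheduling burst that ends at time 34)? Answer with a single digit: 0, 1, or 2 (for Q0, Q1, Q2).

t=0-2: P1@Q0 runs 2, rem=2, quantum used, demote→Q1. Q0=[P2,P3,P4,P5] Q1=[P1] Q2=[]
t=2-4: P2@Q0 runs 2, rem=4, quantum used, demote→Q1. Q0=[P3,P4,P5] Q1=[P1,P2] Q2=[]
t=4-6: P3@Q0 runs 2, rem=12, quantum used, demote→Q1. Q0=[P4,P5] Q1=[P1,P2,P3] Q2=[]
t=6-8: P4@Q0 runs 2, rem=9, quantum used, demote→Q1. Q0=[P5] Q1=[P1,P2,P3,P4] Q2=[]
t=8-10: P5@Q0 runs 2, rem=10, quantum used, demote→Q1. Q0=[] Q1=[P1,P2,P3,P4,P5] Q2=[]
t=10-12: P1@Q1 runs 2, rem=0, completes. Q0=[] Q1=[P2,P3,P4,P5] Q2=[]
t=12-16: P2@Q1 runs 4, rem=0, completes. Q0=[] Q1=[P3,P4,P5] Q2=[]
t=16-21: P3@Q1 runs 5, rem=7, quantum used, demote→Q2. Q0=[] Q1=[P4,P5] Q2=[P3]
t=21-26: P4@Q1 runs 5, rem=4, quantum used, demote→Q2. Q0=[] Q1=[P5] Q2=[P3,P4]
t=26-29: P5@Q1 runs 3, rem=7, I/O yield, promote→Q0. Q0=[P5] Q1=[] Q2=[P3,P4]
t=29-31: P5@Q0 runs 2, rem=5, quantum used, demote→Q1. Q0=[] Q1=[P5] Q2=[P3,P4]
t=31-34: P5@Q1 runs 3, rem=2, I/O yield, promote→Q0. Q0=[P5] Q1=[] Q2=[P3,P4]
t=34-36: P5@Q0 runs 2, rem=0, completes. Q0=[] Q1=[] Q2=[P3,P4]
t=36-43: P3@Q2 runs 7, rem=0, completes. Q0=[] Q1=[] Q2=[P4]
t=43-47: P4@Q2 runs 4, rem=0, completes. Q0=[] Q1=[] Q2=[]

Answer: 2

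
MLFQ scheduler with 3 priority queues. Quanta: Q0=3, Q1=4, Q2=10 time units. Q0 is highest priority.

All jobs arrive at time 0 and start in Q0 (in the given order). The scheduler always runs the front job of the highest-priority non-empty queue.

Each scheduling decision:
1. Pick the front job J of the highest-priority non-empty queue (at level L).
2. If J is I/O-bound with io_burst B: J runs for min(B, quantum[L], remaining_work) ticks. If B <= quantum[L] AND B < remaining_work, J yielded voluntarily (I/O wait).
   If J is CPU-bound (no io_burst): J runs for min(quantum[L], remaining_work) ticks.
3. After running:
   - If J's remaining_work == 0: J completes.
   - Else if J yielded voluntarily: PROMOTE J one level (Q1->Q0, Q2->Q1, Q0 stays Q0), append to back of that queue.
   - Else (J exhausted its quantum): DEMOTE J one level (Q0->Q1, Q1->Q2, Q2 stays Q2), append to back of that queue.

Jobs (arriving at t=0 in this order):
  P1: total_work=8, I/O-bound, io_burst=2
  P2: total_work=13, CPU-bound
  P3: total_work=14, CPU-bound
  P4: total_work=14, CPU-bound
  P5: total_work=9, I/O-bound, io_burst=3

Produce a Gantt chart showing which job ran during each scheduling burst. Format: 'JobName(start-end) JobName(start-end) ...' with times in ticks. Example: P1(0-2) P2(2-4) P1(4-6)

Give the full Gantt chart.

t=0-2: P1@Q0 runs 2, rem=6, I/O yield, promote→Q0. Q0=[P2,P3,P4,P5,P1] Q1=[] Q2=[]
t=2-5: P2@Q0 runs 3, rem=10, quantum used, demote→Q1. Q0=[P3,P4,P5,P1] Q1=[P2] Q2=[]
t=5-8: P3@Q0 runs 3, rem=11, quantum used, demote→Q1. Q0=[P4,P5,P1] Q1=[P2,P3] Q2=[]
t=8-11: P4@Q0 runs 3, rem=11, quantum used, demote→Q1. Q0=[P5,P1] Q1=[P2,P3,P4] Q2=[]
t=11-14: P5@Q0 runs 3, rem=6, I/O yield, promote→Q0. Q0=[P1,P5] Q1=[P2,P3,P4] Q2=[]
t=14-16: P1@Q0 runs 2, rem=4, I/O yield, promote→Q0. Q0=[P5,P1] Q1=[P2,P3,P4] Q2=[]
t=16-19: P5@Q0 runs 3, rem=3, I/O yield, promote→Q0. Q0=[P1,P5] Q1=[P2,P3,P4] Q2=[]
t=19-21: P1@Q0 runs 2, rem=2, I/O yield, promote→Q0. Q0=[P5,P1] Q1=[P2,P3,P4] Q2=[]
t=21-24: P5@Q0 runs 3, rem=0, completes. Q0=[P1] Q1=[P2,P3,P4] Q2=[]
t=24-26: P1@Q0 runs 2, rem=0, completes. Q0=[] Q1=[P2,P3,P4] Q2=[]
t=26-30: P2@Q1 runs 4, rem=6, quantum used, demote→Q2. Q0=[] Q1=[P3,P4] Q2=[P2]
t=30-34: P3@Q1 runs 4, rem=7, quantum used, demote→Q2. Q0=[] Q1=[P4] Q2=[P2,P3]
t=34-38: P4@Q1 runs 4, rem=7, quantum used, demote→Q2. Q0=[] Q1=[] Q2=[P2,P3,P4]
t=38-44: P2@Q2 runs 6, rem=0, completes. Q0=[] Q1=[] Q2=[P3,P4]
t=44-51: P3@Q2 runs 7, rem=0, completes. Q0=[] Q1=[] Q2=[P4]
t=51-58: P4@Q2 runs 7, rem=0, completes. Q0=[] Q1=[] Q2=[]

Answer: P1(0-2) P2(2-5) P3(5-8) P4(8-11) P5(11-14) P1(14-16) P5(16-19) P1(19-21) P5(21-24) P1(24-26) P2(26-30) P3(30-34) P4(34-38) P2(38-44) P3(44-51) P4(51-58)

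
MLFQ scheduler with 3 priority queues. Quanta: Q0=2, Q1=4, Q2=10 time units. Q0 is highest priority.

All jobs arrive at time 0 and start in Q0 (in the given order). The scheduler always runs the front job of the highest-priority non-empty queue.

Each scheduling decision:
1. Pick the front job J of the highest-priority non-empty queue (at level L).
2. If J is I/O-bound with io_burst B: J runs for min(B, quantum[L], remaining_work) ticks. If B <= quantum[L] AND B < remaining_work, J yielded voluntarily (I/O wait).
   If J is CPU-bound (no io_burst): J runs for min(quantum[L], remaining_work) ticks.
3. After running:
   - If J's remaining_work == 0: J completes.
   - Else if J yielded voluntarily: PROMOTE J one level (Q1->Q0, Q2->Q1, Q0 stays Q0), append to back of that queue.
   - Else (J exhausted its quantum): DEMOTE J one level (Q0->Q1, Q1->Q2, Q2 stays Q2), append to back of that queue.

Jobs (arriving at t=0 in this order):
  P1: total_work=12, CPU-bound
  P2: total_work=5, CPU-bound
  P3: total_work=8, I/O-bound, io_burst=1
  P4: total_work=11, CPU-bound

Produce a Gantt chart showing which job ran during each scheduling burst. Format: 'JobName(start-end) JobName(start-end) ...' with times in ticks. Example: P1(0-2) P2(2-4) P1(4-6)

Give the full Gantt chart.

t=0-2: P1@Q0 runs 2, rem=10, quantum used, demote→Q1. Q0=[P2,P3,P4] Q1=[P1] Q2=[]
t=2-4: P2@Q0 runs 2, rem=3, quantum used, demote→Q1. Q0=[P3,P4] Q1=[P1,P2] Q2=[]
t=4-5: P3@Q0 runs 1, rem=7, I/O yield, promote→Q0. Q0=[P4,P3] Q1=[P1,P2] Q2=[]
t=5-7: P4@Q0 runs 2, rem=9, quantum used, demote→Q1. Q0=[P3] Q1=[P1,P2,P4] Q2=[]
t=7-8: P3@Q0 runs 1, rem=6, I/O yield, promote→Q0. Q0=[P3] Q1=[P1,P2,P4] Q2=[]
t=8-9: P3@Q0 runs 1, rem=5, I/O yield, promote→Q0. Q0=[P3] Q1=[P1,P2,P4] Q2=[]
t=9-10: P3@Q0 runs 1, rem=4, I/O yield, promote→Q0. Q0=[P3] Q1=[P1,P2,P4] Q2=[]
t=10-11: P3@Q0 runs 1, rem=3, I/O yield, promote→Q0. Q0=[P3] Q1=[P1,P2,P4] Q2=[]
t=11-12: P3@Q0 runs 1, rem=2, I/O yield, promote→Q0. Q0=[P3] Q1=[P1,P2,P4] Q2=[]
t=12-13: P3@Q0 runs 1, rem=1, I/O yield, promote→Q0. Q0=[P3] Q1=[P1,P2,P4] Q2=[]
t=13-14: P3@Q0 runs 1, rem=0, completes. Q0=[] Q1=[P1,P2,P4] Q2=[]
t=14-18: P1@Q1 runs 4, rem=6, quantum used, demote→Q2. Q0=[] Q1=[P2,P4] Q2=[P1]
t=18-21: P2@Q1 runs 3, rem=0, completes. Q0=[] Q1=[P4] Q2=[P1]
t=21-25: P4@Q1 runs 4, rem=5, quantum used, demote→Q2. Q0=[] Q1=[] Q2=[P1,P4]
t=25-31: P1@Q2 runs 6, rem=0, completes. Q0=[] Q1=[] Q2=[P4]
t=31-36: P4@Q2 runs 5, rem=0, completes. Q0=[] Q1=[] Q2=[]

Answer: P1(0-2) P2(2-4) P3(4-5) P4(5-7) P3(7-8) P3(8-9) P3(9-10) P3(10-11) P3(11-12) P3(12-13) P3(13-14) P1(14-18) P2(18-21) P4(21-25) P1(25-31) P4(31-36)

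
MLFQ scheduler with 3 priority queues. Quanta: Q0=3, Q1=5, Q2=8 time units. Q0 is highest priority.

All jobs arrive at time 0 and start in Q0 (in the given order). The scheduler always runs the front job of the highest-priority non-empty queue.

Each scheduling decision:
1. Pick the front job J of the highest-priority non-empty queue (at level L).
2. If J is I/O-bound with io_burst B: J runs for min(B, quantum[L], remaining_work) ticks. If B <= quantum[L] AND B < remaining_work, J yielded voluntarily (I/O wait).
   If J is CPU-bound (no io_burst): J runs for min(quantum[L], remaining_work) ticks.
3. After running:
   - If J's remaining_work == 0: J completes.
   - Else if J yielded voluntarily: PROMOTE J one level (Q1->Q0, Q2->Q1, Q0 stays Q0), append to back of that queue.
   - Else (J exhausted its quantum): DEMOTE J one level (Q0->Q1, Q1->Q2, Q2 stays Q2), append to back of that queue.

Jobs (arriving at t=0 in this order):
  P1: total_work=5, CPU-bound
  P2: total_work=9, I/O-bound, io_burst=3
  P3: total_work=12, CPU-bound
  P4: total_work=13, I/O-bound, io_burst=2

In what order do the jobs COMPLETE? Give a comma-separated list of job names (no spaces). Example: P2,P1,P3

Answer: P2,P4,P1,P3

Derivation:
t=0-3: P1@Q0 runs 3, rem=2, quantum used, demote→Q1. Q0=[P2,P3,P4] Q1=[P1] Q2=[]
t=3-6: P2@Q0 runs 3, rem=6, I/O yield, promote→Q0. Q0=[P3,P4,P2] Q1=[P1] Q2=[]
t=6-9: P3@Q0 runs 3, rem=9, quantum used, demote→Q1. Q0=[P4,P2] Q1=[P1,P3] Q2=[]
t=9-11: P4@Q0 runs 2, rem=11, I/O yield, promote→Q0. Q0=[P2,P4] Q1=[P1,P3] Q2=[]
t=11-14: P2@Q0 runs 3, rem=3, I/O yield, promote→Q0. Q0=[P4,P2] Q1=[P1,P3] Q2=[]
t=14-16: P4@Q0 runs 2, rem=9, I/O yield, promote→Q0. Q0=[P2,P4] Q1=[P1,P3] Q2=[]
t=16-19: P2@Q0 runs 3, rem=0, completes. Q0=[P4] Q1=[P1,P3] Q2=[]
t=19-21: P4@Q0 runs 2, rem=7, I/O yield, promote→Q0. Q0=[P4] Q1=[P1,P3] Q2=[]
t=21-23: P4@Q0 runs 2, rem=5, I/O yield, promote→Q0. Q0=[P4] Q1=[P1,P3] Q2=[]
t=23-25: P4@Q0 runs 2, rem=3, I/O yield, promote→Q0. Q0=[P4] Q1=[P1,P3] Q2=[]
t=25-27: P4@Q0 runs 2, rem=1, I/O yield, promote→Q0. Q0=[P4] Q1=[P1,P3] Q2=[]
t=27-28: P4@Q0 runs 1, rem=0, completes. Q0=[] Q1=[P1,P3] Q2=[]
t=28-30: P1@Q1 runs 2, rem=0, completes. Q0=[] Q1=[P3] Q2=[]
t=30-35: P3@Q1 runs 5, rem=4, quantum used, demote→Q2. Q0=[] Q1=[] Q2=[P3]
t=35-39: P3@Q2 runs 4, rem=0, completes. Q0=[] Q1=[] Q2=[]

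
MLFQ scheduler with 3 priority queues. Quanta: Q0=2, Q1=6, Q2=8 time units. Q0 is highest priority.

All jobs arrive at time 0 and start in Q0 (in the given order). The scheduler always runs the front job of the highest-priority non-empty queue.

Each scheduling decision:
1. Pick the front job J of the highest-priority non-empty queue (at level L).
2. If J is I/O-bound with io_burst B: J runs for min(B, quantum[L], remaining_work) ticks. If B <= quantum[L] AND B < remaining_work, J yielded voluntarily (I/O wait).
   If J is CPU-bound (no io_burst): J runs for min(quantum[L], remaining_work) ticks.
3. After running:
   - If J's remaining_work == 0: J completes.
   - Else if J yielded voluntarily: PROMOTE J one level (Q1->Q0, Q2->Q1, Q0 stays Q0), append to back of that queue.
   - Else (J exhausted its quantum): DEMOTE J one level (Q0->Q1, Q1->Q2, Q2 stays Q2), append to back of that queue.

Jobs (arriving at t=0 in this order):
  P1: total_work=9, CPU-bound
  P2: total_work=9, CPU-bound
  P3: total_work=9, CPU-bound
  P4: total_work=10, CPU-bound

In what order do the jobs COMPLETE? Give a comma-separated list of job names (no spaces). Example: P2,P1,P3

Answer: P1,P2,P3,P4

Derivation:
t=0-2: P1@Q0 runs 2, rem=7, quantum used, demote→Q1. Q0=[P2,P3,P4] Q1=[P1] Q2=[]
t=2-4: P2@Q0 runs 2, rem=7, quantum used, demote→Q1. Q0=[P3,P4] Q1=[P1,P2] Q2=[]
t=4-6: P3@Q0 runs 2, rem=7, quantum used, demote→Q1. Q0=[P4] Q1=[P1,P2,P3] Q2=[]
t=6-8: P4@Q0 runs 2, rem=8, quantum used, demote→Q1. Q0=[] Q1=[P1,P2,P3,P4] Q2=[]
t=8-14: P1@Q1 runs 6, rem=1, quantum used, demote→Q2. Q0=[] Q1=[P2,P3,P4] Q2=[P1]
t=14-20: P2@Q1 runs 6, rem=1, quantum used, demote→Q2. Q0=[] Q1=[P3,P4] Q2=[P1,P2]
t=20-26: P3@Q1 runs 6, rem=1, quantum used, demote→Q2. Q0=[] Q1=[P4] Q2=[P1,P2,P3]
t=26-32: P4@Q1 runs 6, rem=2, quantum used, demote→Q2. Q0=[] Q1=[] Q2=[P1,P2,P3,P4]
t=32-33: P1@Q2 runs 1, rem=0, completes. Q0=[] Q1=[] Q2=[P2,P3,P4]
t=33-34: P2@Q2 runs 1, rem=0, completes. Q0=[] Q1=[] Q2=[P3,P4]
t=34-35: P3@Q2 runs 1, rem=0, completes. Q0=[] Q1=[] Q2=[P4]
t=35-37: P4@Q2 runs 2, rem=0, completes. Q0=[] Q1=[] Q2=[]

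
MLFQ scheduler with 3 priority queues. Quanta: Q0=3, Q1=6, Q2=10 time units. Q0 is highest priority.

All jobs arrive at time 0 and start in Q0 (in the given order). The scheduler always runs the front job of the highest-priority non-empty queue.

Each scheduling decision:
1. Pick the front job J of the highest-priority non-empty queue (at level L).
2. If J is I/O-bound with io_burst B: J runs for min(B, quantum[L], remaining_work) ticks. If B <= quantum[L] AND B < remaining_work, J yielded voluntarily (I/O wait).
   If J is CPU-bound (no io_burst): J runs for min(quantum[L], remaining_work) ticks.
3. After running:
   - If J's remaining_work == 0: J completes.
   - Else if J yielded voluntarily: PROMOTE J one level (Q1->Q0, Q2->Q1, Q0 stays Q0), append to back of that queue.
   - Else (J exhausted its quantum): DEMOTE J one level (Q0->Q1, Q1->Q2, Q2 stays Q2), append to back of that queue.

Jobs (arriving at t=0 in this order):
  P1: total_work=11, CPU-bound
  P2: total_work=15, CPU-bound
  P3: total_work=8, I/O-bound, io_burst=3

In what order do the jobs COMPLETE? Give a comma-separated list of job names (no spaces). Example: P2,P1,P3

t=0-3: P1@Q0 runs 3, rem=8, quantum used, demote→Q1. Q0=[P2,P3] Q1=[P1] Q2=[]
t=3-6: P2@Q0 runs 3, rem=12, quantum used, demote→Q1. Q0=[P3] Q1=[P1,P2] Q2=[]
t=6-9: P3@Q0 runs 3, rem=5, I/O yield, promote→Q0. Q0=[P3] Q1=[P1,P2] Q2=[]
t=9-12: P3@Q0 runs 3, rem=2, I/O yield, promote→Q0. Q0=[P3] Q1=[P1,P2] Q2=[]
t=12-14: P3@Q0 runs 2, rem=0, completes. Q0=[] Q1=[P1,P2] Q2=[]
t=14-20: P1@Q1 runs 6, rem=2, quantum used, demote→Q2. Q0=[] Q1=[P2] Q2=[P1]
t=20-26: P2@Q1 runs 6, rem=6, quantum used, demote→Q2. Q0=[] Q1=[] Q2=[P1,P2]
t=26-28: P1@Q2 runs 2, rem=0, completes. Q0=[] Q1=[] Q2=[P2]
t=28-34: P2@Q2 runs 6, rem=0, completes. Q0=[] Q1=[] Q2=[]

Answer: P3,P1,P2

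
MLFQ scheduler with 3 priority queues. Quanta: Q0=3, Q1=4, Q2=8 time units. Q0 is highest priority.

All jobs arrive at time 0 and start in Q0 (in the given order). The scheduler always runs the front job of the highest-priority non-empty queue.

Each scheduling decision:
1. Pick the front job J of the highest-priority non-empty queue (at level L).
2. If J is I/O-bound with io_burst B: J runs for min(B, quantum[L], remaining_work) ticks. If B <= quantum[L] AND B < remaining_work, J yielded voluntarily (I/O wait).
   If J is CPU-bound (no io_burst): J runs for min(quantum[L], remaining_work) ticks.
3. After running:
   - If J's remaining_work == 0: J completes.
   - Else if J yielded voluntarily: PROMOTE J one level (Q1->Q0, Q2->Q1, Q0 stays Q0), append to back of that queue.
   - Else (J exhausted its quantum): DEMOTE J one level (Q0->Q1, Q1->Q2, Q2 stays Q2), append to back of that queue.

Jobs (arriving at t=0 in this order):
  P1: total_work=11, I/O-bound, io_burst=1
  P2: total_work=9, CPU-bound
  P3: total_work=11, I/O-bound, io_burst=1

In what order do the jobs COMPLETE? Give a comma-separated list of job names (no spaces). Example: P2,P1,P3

Answer: P1,P3,P2

Derivation:
t=0-1: P1@Q0 runs 1, rem=10, I/O yield, promote→Q0. Q0=[P2,P3,P1] Q1=[] Q2=[]
t=1-4: P2@Q0 runs 3, rem=6, quantum used, demote→Q1. Q0=[P3,P1] Q1=[P2] Q2=[]
t=4-5: P3@Q0 runs 1, rem=10, I/O yield, promote→Q0. Q0=[P1,P3] Q1=[P2] Q2=[]
t=5-6: P1@Q0 runs 1, rem=9, I/O yield, promote→Q0. Q0=[P3,P1] Q1=[P2] Q2=[]
t=6-7: P3@Q0 runs 1, rem=9, I/O yield, promote→Q0. Q0=[P1,P3] Q1=[P2] Q2=[]
t=7-8: P1@Q0 runs 1, rem=8, I/O yield, promote→Q0. Q0=[P3,P1] Q1=[P2] Q2=[]
t=8-9: P3@Q0 runs 1, rem=8, I/O yield, promote→Q0. Q0=[P1,P3] Q1=[P2] Q2=[]
t=9-10: P1@Q0 runs 1, rem=7, I/O yield, promote→Q0. Q0=[P3,P1] Q1=[P2] Q2=[]
t=10-11: P3@Q0 runs 1, rem=7, I/O yield, promote→Q0. Q0=[P1,P3] Q1=[P2] Q2=[]
t=11-12: P1@Q0 runs 1, rem=6, I/O yield, promote→Q0. Q0=[P3,P1] Q1=[P2] Q2=[]
t=12-13: P3@Q0 runs 1, rem=6, I/O yield, promote→Q0. Q0=[P1,P3] Q1=[P2] Q2=[]
t=13-14: P1@Q0 runs 1, rem=5, I/O yield, promote→Q0. Q0=[P3,P1] Q1=[P2] Q2=[]
t=14-15: P3@Q0 runs 1, rem=5, I/O yield, promote→Q0. Q0=[P1,P3] Q1=[P2] Q2=[]
t=15-16: P1@Q0 runs 1, rem=4, I/O yield, promote→Q0. Q0=[P3,P1] Q1=[P2] Q2=[]
t=16-17: P3@Q0 runs 1, rem=4, I/O yield, promote→Q0. Q0=[P1,P3] Q1=[P2] Q2=[]
t=17-18: P1@Q0 runs 1, rem=3, I/O yield, promote→Q0. Q0=[P3,P1] Q1=[P2] Q2=[]
t=18-19: P3@Q0 runs 1, rem=3, I/O yield, promote→Q0. Q0=[P1,P3] Q1=[P2] Q2=[]
t=19-20: P1@Q0 runs 1, rem=2, I/O yield, promote→Q0. Q0=[P3,P1] Q1=[P2] Q2=[]
t=20-21: P3@Q0 runs 1, rem=2, I/O yield, promote→Q0. Q0=[P1,P3] Q1=[P2] Q2=[]
t=21-22: P1@Q0 runs 1, rem=1, I/O yield, promote→Q0. Q0=[P3,P1] Q1=[P2] Q2=[]
t=22-23: P3@Q0 runs 1, rem=1, I/O yield, promote→Q0. Q0=[P1,P3] Q1=[P2] Q2=[]
t=23-24: P1@Q0 runs 1, rem=0, completes. Q0=[P3] Q1=[P2] Q2=[]
t=24-25: P3@Q0 runs 1, rem=0, completes. Q0=[] Q1=[P2] Q2=[]
t=25-29: P2@Q1 runs 4, rem=2, quantum used, demote→Q2. Q0=[] Q1=[] Q2=[P2]
t=29-31: P2@Q2 runs 2, rem=0, completes. Q0=[] Q1=[] Q2=[]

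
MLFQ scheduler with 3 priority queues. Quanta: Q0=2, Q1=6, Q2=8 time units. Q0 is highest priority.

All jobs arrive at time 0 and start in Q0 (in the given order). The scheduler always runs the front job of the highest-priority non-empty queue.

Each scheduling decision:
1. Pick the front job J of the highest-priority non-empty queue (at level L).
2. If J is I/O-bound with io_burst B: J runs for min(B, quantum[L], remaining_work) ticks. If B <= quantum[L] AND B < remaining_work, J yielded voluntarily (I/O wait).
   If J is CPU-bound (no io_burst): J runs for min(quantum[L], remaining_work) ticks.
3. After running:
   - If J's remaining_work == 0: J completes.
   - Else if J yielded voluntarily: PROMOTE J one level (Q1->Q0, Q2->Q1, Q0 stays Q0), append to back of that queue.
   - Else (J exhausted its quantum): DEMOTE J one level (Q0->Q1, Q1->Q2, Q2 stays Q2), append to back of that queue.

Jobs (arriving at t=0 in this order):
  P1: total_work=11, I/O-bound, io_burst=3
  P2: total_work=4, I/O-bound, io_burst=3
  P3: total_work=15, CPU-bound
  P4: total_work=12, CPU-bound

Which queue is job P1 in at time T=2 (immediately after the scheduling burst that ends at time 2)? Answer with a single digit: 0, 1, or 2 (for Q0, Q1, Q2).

Answer: 1

Derivation:
t=0-2: P1@Q0 runs 2, rem=9, quantum used, demote→Q1. Q0=[P2,P3,P4] Q1=[P1] Q2=[]
t=2-4: P2@Q0 runs 2, rem=2, quantum used, demote→Q1. Q0=[P3,P4] Q1=[P1,P2] Q2=[]
t=4-6: P3@Q0 runs 2, rem=13, quantum used, demote→Q1. Q0=[P4] Q1=[P1,P2,P3] Q2=[]
t=6-8: P4@Q0 runs 2, rem=10, quantum used, demote→Q1. Q0=[] Q1=[P1,P2,P3,P4] Q2=[]
t=8-11: P1@Q1 runs 3, rem=6, I/O yield, promote→Q0. Q0=[P1] Q1=[P2,P3,P4] Q2=[]
t=11-13: P1@Q0 runs 2, rem=4, quantum used, demote→Q1. Q0=[] Q1=[P2,P3,P4,P1] Q2=[]
t=13-15: P2@Q1 runs 2, rem=0, completes. Q0=[] Q1=[P3,P4,P1] Q2=[]
t=15-21: P3@Q1 runs 6, rem=7, quantum used, demote→Q2. Q0=[] Q1=[P4,P1] Q2=[P3]
t=21-27: P4@Q1 runs 6, rem=4, quantum used, demote→Q2. Q0=[] Q1=[P1] Q2=[P3,P4]
t=27-30: P1@Q1 runs 3, rem=1, I/O yield, promote→Q0. Q0=[P1] Q1=[] Q2=[P3,P4]
t=30-31: P1@Q0 runs 1, rem=0, completes. Q0=[] Q1=[] Q2=[P3,P4]
t=31-38: P3@Q2 runs 7, rem=0, completes. Q0=[] Q1=[] Q2=[P4]
t=38-42: P4@Q2 runs 4, rem=0, completes. Q0=[] Q1=[] Q2=[]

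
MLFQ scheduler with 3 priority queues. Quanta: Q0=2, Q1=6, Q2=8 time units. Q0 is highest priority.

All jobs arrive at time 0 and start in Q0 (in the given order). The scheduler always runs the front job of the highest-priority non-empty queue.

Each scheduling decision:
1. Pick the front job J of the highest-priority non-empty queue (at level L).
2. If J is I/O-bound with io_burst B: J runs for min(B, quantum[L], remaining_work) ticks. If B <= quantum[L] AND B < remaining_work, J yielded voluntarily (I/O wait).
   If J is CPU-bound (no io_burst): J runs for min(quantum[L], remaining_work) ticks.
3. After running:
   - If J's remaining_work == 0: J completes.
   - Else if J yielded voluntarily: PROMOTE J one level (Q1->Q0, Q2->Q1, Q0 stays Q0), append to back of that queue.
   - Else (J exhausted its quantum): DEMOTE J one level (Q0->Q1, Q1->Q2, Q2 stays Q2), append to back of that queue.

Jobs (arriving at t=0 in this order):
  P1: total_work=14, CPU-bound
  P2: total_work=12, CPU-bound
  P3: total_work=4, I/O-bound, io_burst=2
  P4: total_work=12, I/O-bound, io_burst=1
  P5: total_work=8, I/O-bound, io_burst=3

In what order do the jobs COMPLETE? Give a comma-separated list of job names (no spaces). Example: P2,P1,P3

t=0-2: P1@Q0 runs 2, rem=12, quantum used, demote→Q1. Q0=[P2,P3,P4,P5] Q1=[P1] Q2=[]
t=2-4: P2@Q0 runs 2, rem=10, quantum used, demote→Q1. Q0=[P3,P4,P5] Q1=[P1,P2] Q2=[]
t=4-6: P3@Q0 runs 2, rem=2, I/O yield, promote→Q0. Q0=[P4,P5,P3] Q1=[P1,P2] Q2=[]
t=6-7: P4@Q0 runs 1, rem=11, I/O yield, promote→Q0. Q0=[P5,P3,P4] Q1=[P1,P2] Q2=[]
t=7-9: P5@Q0 runs 2, rem=6, quantum used, demote→Q1. Q0=[P3,P4] Q1=[P1,P2,P5] Q2=[]
t=9-11: P3@Q0 runs 2, rem=0, completes. Q0=[P4] Q1=[P1,P2,P5] Q2=[]
t=11-12: P4@Q0 runs 1, rem=10, I/O yield, promote→Q0. Q0=[P4] Q1=[P1,P2,P5] Q2=[]
t=12-13: P4@Q0 runs 1, rem=9, I/O yield, promote→Q0. Q0=[P4] Q1=[P1,P2,P5] Q2=[]
t=13-14: P4@Q0 runs 1, rem=8, I/O yield, promote→Q0. Q0=[P4] Q1=[P1,P2,P5] Q2=[]
t=14-15: P4@Q0 runs 1, rem=7, I/O yield, promote→Q0. Q0=[P4] Q1=[P1,P2,P5] Q2=[]
t=15-16: P4@Q0 runs 1, rem=6, I/O yield, promote→Q0. Q0=[P4] Q1=[P1,P2,P5] Q2=[]
t=16-17: P4@Q0 runs 1, rem=5, I/O yield, promote→Q0. Q0=[P4] Q1=[P1,P2,P5] Q2=[]
t=17-18: P4@Q0 runs 1, rem=4, I/O yield, promote→Q0. Q0=[P4] Q1=[P1,P2,P5] Q2=[]
t=18-19: P4@Q0 runs 1, rem=3, I/O yield, promote→Q0. Q0=[P4] Q1=[P1,P2,P5] Q2=[]
t=19-20: P4@Q0 runs 1, rem=2, I/O yield, promote→Q0. Q0=[P4] Q1=[P1,P2,P5] Q2=[]
t=20-21: P4@Q0 runs 1, rem=1, I/O yield, promote→Q0. Q0=[P4] Q1=[P1,P2,P5] Q2=[]
t=21-22: P4@Q0 runs 1, rem=0, completes. Q0=[] Q1=[P1,P2,P5] Q2=[]
t=22-28: P1@Q1 runs 6, rem=6, quantum used, demote→Q2. Q0=[] Q1=[P2,P5] Q2=[P1]
t=28-34: P2@Q1 runs 6, rem=4, quantum used, demote→Q2. Q0=[] Q1=[P5] Q2=[P1,P2]
t=34-37: P5@Q1 runs 3, rem=3, I/O yield, promote→Q0. Q0=[P5] Q1=[] Q2=[P1,P2]
t=37-39: P5@Q0 runs 2, rem=1, quantum used, demote→Q1. Q0=[] Q1=[P5] Q2=[P1,P2]
t=39-40: P5@Q1 runs 1, rem=0, completes. Q0=[] Q1=[] Q2=[P1,P2]
t=40-46: P1@Q2 runs 6, rem=0, completes. Q0=[] Q1=[] Q2=[P2]
t=46-50: P2@Q2 runs 4, rem=0, completes. Q0=[] Q1=[] Q2=[]

Answer: P3,P4,P5,P1,P2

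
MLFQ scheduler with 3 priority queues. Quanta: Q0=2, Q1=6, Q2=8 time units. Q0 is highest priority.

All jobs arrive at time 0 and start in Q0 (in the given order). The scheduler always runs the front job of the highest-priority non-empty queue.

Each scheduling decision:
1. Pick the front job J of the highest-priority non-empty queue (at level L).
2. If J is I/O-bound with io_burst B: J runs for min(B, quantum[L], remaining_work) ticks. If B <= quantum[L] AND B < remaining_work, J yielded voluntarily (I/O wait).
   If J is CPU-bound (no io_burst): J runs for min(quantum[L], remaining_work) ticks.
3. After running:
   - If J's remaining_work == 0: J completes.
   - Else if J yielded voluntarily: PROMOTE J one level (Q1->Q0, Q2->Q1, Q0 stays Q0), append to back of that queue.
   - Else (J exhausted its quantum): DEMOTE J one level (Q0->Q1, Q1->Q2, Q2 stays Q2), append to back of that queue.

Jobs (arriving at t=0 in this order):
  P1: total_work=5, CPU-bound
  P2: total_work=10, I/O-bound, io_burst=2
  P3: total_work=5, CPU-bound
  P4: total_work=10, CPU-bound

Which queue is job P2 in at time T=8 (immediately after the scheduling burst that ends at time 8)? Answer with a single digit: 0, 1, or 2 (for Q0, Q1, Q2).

Answer: 0

Derivation:
t=0-2: P1@Q0 runs 2, rem=3, quantum used, demote→Q1. Q0=[P2,P3,P4] Q1=[P1] Q2=[]
t=2-4: P2@Q0 runs 2, rem=8, I/O yield, promote→Q0. Q0=[P3,P4,P2] Q1=[P1] Q2=[]
t=4-6: P3@Q0 runs 2, rem=3, quantum used, demote→Q1. Q0=[P4,P2] Q1=[P1,P3] Q2=[]
t=6-8: P4@Q0 runs 2, rem=8, quantum used, demote→Q1. Q0=[P2] Q1=[P1,P3,P4] Q2=[]
t=8-10: P2@Q0 runs 2, rem=6, I/O yield, promote→Q0. Q0=[P2] Q1=[P1,P3,P4] Q2=[]
t=10-12: P2@Q0 runs 2, rem=4, I/O yield, promote→Q0. Q0=[P2] Q1=[P1,P3,P4] Q2=[]
t=12-14: P2@Q0 runs 2, rem=2, I/O yield, promote→Q0. Q0=[P2] Q1=[P1,P3,P4] Q2=[]
t=14-16: P2@Q0 runs 2, rem=0, completes. Q0=[] Q1=[P1,P3,P4] Q2=[]
t=16-19: P1@Q1 runs 3, rem=0, completes. Q0=[] Q1=[P3,P4] Q2=[]
t=19-22: P3@Q1 runs 3, rem=0, completes. Q0=[] Q1=[P4] Q2=[]
t=22-28: P4@Q1 runs 6, rem=2, quantum used, demote→Q2. Q0=[] Q1=[] Q2=[P4]
t=28-30: P4@Q2 runs 2, rem=0, completes. Q0=[] Q1=[] Q2=[]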